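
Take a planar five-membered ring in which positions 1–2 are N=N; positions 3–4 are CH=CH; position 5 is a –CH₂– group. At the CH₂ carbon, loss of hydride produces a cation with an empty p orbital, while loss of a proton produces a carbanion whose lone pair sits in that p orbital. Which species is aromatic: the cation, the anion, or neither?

The anion

Once that carbon is sp², every ring atom has a p orbital and both ions are fully conjugated.
Cation: 2 × 2 + 0 = 4 π electrons → 4(1), antiaromatic.
Anion: 2 × 2 + 2 = 6 π electrons → 4(1)+2, aromatic.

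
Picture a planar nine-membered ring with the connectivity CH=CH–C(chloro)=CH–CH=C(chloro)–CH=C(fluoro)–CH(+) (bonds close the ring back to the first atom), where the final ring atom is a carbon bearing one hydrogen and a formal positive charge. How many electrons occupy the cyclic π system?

The p orbitals form a continuous loop: the double-bond atoms are sp², each contributing one p electron; the carbocation has an empty p orbital. The ring is fully conjugated.
Counting π electrons: 4 × 2 = 8 from the double-bond units + 0 from the CH(+) atom = 8.

8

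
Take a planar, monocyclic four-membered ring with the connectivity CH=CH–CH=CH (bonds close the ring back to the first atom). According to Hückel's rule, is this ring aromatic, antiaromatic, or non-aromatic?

Antiaromatic

The p orbitals form a continuous loop: each doubly-bonded ring atom is sp² with one p-orbital electron. The ring is fully conjugated.
π-electron count: 2 × 2 = 4 from the 2 double-bond units.
4 = 4(1); a planar, fully conjugated 4n system is antiaromatic.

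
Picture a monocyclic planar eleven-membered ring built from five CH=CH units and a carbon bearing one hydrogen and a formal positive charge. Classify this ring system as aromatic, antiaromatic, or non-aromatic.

Aromatic

All ring atoms are sp² and supply a p orbital to the ring (every atom in a ring double bond is sp² and brings one electron to the p orbital; the carbocation has an empty p orbital); the conjugation is uninterrupted.
Adding the contributions, 5 × 2 = 10 from the double-bond units + 0 from the CH(+) atom = 10.
Since 10 = 4·2 + 2, the ring meets the 4n+2 criterion.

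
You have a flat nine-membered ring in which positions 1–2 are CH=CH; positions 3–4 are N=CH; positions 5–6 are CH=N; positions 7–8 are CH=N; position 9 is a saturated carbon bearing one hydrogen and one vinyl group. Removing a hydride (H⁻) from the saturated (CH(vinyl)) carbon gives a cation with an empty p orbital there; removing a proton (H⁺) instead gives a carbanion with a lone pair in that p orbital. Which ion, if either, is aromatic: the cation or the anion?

Once that carbon is sp², every ring atom has a p orbital and both ions are fully conjugated.
Cation: 4 × 2 + 0 = 8 π electrons → 4(2), antiaromatic.
Anion: 4 × 2 + 2 = 10 π electrons → 4(2)+2, aromatic.

The anion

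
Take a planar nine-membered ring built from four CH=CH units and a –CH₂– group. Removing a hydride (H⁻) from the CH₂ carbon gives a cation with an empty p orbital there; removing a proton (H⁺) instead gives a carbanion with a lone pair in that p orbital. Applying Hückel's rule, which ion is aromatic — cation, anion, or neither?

The anion

Both ions have a continuous loop of p orbitals — each ring atom is sp².
Cation: 4 × 2 + 0 = 8 π electrons → 4(2), antiaromatic.
Anion: 4 × 2 + 2 = 10 π electrons → 4(2)+2, aromatic.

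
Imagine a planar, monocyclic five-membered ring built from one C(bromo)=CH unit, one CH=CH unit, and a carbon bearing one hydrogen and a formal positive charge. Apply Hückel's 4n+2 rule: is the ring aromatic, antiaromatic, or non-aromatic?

Every ring atom contributes a p orbital perpendicular to the ring (the double-bond atoms are sp², each contributing one p electron; the carbocation has an empty p orbital), so the π system is cyclic and fully conjugated.
Adding the contributions, 2 × 2 = 4 from the double-bond units + 0 from the CH(+) atom = 4.
4 is a 4n count (n = 1), so the planar conjugated ring is antiaromatic.

Antiaromatic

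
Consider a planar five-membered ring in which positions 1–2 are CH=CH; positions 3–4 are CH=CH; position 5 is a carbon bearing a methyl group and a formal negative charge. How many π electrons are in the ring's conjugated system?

6

The p orbitals form a continuous loop: each doubly-bonded ring atom is sp² with one p-orbital electron; the carbanion's lone pair occupies the p orbital. The ring is fully conjugated.
Tallying contributions gives 2 × 2 = 4 from the double-bond units + 2 from the C(methyl)(-) atom = 6.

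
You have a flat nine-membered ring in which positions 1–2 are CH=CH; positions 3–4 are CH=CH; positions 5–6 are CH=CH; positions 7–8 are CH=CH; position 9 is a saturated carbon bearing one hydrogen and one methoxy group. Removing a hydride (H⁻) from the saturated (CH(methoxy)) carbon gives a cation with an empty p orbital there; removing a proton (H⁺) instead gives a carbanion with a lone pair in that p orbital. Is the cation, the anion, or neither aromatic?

The anion

Once that carbon is sp², every ring atom has a p orbital and both ions are fully conjugated.
Cation: 4 × 2 + 0 = 8 π electrons → 4(2), antiaromatic.
Anion: 4 × 2 + 2 = 10 π electrons → 4(2)+2, aromatic.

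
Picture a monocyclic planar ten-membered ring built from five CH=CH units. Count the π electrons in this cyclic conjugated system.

The p orbitals form a continuous loop: every atom in a ring double bond is sp² and brings one electron to the p orbital. The ring is fully conjugated.
Tallying contributions gives 5 × 2 = 10 from the 5 double-bond units.

10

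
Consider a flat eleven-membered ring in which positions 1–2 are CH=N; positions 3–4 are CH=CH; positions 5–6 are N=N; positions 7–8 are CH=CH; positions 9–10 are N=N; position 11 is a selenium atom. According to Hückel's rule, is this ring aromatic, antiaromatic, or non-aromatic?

All ring atoms are sp² and supply a p orbital to the ring (each doubly-bonded ring atom is sp² with one p-orbital electron; each =N– nitrogen is pyridine-type (lone pair in the sp² plane, one electron in the p orbital); the selenium donates one lone pair from its p orbital); the conjugation is uninterrupted.
Adding the contributions, 5 × 2 = 10 from the double-bond units + 2 from the Se atom = 12.
12 is a 4n count (n = 3), so the planar conjugated ring is antiaromatic.

Antiaromatic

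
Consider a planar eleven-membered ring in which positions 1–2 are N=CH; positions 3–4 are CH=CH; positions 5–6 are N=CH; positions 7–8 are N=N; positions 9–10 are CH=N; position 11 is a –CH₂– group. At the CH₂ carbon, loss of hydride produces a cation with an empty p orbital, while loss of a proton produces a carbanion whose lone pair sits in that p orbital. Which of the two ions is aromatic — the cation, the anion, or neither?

In both ions every ring atom is sp² and contributes a p orbital, so both rings are fully conjugated.
Cation: 5 × 2 + 0 = 10 π electrons → 4(2)+2, aromatic.
Anion: 5 × 2 + 2 = 12 π electrons → 4(3), antiaromatic.

The cation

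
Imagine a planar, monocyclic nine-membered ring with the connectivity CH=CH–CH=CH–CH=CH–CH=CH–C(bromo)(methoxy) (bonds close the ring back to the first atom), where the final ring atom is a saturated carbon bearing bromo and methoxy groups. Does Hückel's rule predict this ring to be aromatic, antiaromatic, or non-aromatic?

At the C(bromo)(methoxy) position, that saturated carbon is sp³ and has no p orbital in the ring π system; the ring's p-orbital overlap is broken there.
A ring that is not fully conjugated cannot be aromatic or antiaromatic regardless of its π-electron count.

Non-aromatic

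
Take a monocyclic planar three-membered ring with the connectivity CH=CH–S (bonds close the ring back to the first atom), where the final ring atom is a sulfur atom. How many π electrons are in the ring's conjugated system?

The p orbitals form a continuous loop: the double-bond atoms are sp², each contributing one p electron; the sulfur donates one lone pair from its p orbital. The ring is fully conjugated.
π-electron count: 1 × 2 = 2 from the double-bond unit + 2 from the S atom = 4.

4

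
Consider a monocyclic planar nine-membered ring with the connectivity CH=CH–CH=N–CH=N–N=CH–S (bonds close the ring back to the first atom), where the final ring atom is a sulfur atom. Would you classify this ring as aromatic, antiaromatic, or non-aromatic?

Every ring atom contributes a p orbital perpendicular to the ring (every atom in a ring double bond is sp² and brings one electron to the p orbital; the doubly-bonded nitrogens are pyridine-type — their lone pairs lie in the ring plane, leaving one electron in the p orbital; the sulfur donates one lone pair from its p orbital), so the π system is cyclic and fully conjugated.
Counting π electrons: 4 × 2 = 8 from the double-bond units + 2 from the S atom = 10.
That gives a 4n+2 count (10, n = 2).

Aromatic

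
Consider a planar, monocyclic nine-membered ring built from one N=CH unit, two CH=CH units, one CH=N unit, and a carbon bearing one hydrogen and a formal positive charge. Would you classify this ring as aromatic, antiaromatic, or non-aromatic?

Antiaromatic

All ring atoms are sp² and supply a p orbital to the ring (each doubly-bonded ring atom is sp² with one p-orbital electron; the doubly-bonded nitrogens are pyridine-type — their lone pairs lie in the ring plane, leaving one electron in the p orbital; the carbocation has an empty p orbital); the conjugation is uninterrupted.
Counting π electrons: 4 × 2 = 8 from the double-bond units + 0 from the CH(+) atom = 8.
With 8 = 4·2 π electrons, Hückel's rule classifies the planar ring as antiaromatic.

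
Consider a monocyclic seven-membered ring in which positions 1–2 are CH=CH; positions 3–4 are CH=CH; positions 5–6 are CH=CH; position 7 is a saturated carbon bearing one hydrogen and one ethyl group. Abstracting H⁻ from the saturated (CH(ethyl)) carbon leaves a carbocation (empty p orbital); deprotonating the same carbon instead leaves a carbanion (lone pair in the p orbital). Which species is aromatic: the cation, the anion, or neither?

The cation

Both ions have a continuous loop of p orbitals — each ring atom is sp².
Cation: 3 × 2 + 0 = 6 π electrons → 4(1)+2, aromatic.
Anion: 3 × 2 + 2 = 8 π electrons → 4(2), antiaromatic.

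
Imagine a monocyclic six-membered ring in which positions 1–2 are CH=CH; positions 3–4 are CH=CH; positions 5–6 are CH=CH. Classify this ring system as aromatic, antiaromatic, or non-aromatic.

Aromatic

All ring atoms are sp² and supply a p orbital to the ring (each doubly-bonded ring atom is sp² with one p-orbital electron); the conjugation is uninterrupted.
Counting π electrons: 3 × 2 = 6 from the 3 double-bond units.
With 6 π electrons (n = 1), the Hückel 4n+2 condition holds.
(This ring is benzene.)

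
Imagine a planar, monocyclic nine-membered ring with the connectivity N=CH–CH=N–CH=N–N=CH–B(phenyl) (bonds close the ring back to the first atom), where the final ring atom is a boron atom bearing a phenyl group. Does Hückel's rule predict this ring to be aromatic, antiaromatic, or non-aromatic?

All ring atoms are sp² and supply a p orbital to the ring (each doubly-bonded ring atom is sp² with one p-orbital electron; the doubly-bonded nitrogens are pyridine-type — their lone pairs lie in the ring plane, leaving one electron in the p orbital; the boron has an empty p orbital); the conjugation is uninterrupted.
Counting π electrons: 4 × 2 = 8 from the double-bond units + 0 from the B(phenyl) atom = 8.
A 4n π count (8, n = 2) in a planar conjugated ring means antiaromatic.

Antiaromatic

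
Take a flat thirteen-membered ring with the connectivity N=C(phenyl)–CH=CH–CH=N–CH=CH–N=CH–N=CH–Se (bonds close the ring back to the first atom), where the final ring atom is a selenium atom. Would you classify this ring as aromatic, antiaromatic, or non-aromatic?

All ring atoms are sp² and supply a p orbital to the ring (the double-bond atoms are sp², each contributing one p electron; the doubly-bonded nitrogens are pyridine-type — their lone pairs lie in the ring plane, leaving one electron in the p orbital; the selenium donates one lone pair from its p orbital); the conjugation is uninterrupted.
Counting π electrons: 6 × 2 = 12 from the double-bond units + 2 from the Se atom = 14.
Since 14 = 4·3 + 2, the ring meets the 4n+2 criterion.

Aromatic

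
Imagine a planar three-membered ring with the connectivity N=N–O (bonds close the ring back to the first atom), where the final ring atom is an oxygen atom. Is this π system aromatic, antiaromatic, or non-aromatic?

Check conjugation: the double-bond atoms are sp², each contributing one p electron; each sp² =N– keeps its lone pair in-plane and puts one electron into the π system; the oxygen donates one lone pair from its p orbital — every position has a p orbital, so the cyclic π system is continuous.
Tallying contributions gives 1 × 2 = 2 from the double-bond unit + 2 from the O atom = 4.
A 4n π count (4, n = 1) in a planar conjugated ring means antiaromatic.

Antiaromatic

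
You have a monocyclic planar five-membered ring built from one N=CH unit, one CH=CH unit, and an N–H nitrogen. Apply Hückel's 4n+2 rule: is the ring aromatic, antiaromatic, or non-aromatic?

Every ring atom contributes a p orbital perpendicular to the ring (the double-bond atoms are sp², each contributing one p electron; the doubly-bonded nitrogens are pyridine-type — their lone pairs lie in the ring plane, leaving one electron in the p orbital; the pyrrole-type nitrogen donates its lone pair from the p orbital), so the π system is cyclic and fully conjugated.
Counting π electrons: 2 × 2 = 4 from the double-bond units + 2 from the NH atom = 6.
With 6 π electrons (n = 1), the Hückel 4n+2 condition holds.

Aromatic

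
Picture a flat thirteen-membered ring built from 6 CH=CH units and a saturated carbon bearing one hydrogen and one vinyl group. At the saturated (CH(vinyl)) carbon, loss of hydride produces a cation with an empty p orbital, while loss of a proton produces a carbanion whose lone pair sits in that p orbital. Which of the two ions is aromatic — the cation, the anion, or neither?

The anion

In both ions every ring atom is sp² and contributes a p orbital, so both rings are fully conjugated.
Cation: 6 × 2 + 0 = 12 π electrons → 4(3), antiaromatic.
Anion: 6 × 2 + 2 = 14 π electrons → 4(3)+2, aromatic.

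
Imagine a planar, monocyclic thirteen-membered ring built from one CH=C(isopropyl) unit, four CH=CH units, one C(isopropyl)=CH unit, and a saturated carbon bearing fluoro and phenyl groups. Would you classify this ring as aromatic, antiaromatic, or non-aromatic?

At the C(fluoro)(phenyl) position, that saturated carbon is sp³ and has no p orbital in the ring π system; the ring's p-orbital overlap is broken there.
Hückel's rule only applies to fully conjugated rings, so this one is simply non-aromatic.

Non-aromatic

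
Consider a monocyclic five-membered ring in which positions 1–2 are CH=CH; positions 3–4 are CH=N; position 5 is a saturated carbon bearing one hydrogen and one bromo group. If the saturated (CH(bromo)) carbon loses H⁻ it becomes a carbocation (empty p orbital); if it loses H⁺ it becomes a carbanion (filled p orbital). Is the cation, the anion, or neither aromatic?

The anion

Both ions have a continuous loop of p orbitals — each ring atom is sp².
Cation: 2 × 2 + 0 = 4 π electrons → 4(1), antiaromatic.
Anion: 2 × 2 + 2 = 6 π electrons → 4(1)+2, aromatic.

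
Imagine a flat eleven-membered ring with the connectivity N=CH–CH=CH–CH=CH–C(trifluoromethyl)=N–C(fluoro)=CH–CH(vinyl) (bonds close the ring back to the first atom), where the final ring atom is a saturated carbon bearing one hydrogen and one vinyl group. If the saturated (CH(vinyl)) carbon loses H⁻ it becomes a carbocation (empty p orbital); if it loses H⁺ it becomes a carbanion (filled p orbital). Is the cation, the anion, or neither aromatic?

In both ions every ring atom is sp² and contributes a p orbital, so both rings are fully conjugated.
Cation: 5 × 2 + 0 = 10 π electrons → 4(2)+2, aromatic.
Anion: 5 × 2 + 2 = 12 π electrons → 4(3), antiaromatic.

The cation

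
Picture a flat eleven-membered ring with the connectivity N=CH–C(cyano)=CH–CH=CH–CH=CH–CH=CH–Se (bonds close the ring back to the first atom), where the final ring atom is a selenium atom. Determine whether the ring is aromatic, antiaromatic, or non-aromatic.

All ring atoms are sp² and supply a p orbital to the ring (each doubly-bonded ring atom is sp² with one p-orbital electron; each =N– nitrogen is pyridine-type (lone pair in the sp² plane, one electron in the p orbital); the selenium donates one lone pair from its p orbital); the conjugation is uninterrupted.
Tallying contributions gives 5 × 2 = 10 from the double-bond units + 2 from the Se atom = 12.
12 is a 4n count (n = 3), so the planar conjugated ring is antiaromatic.

Antiaromatic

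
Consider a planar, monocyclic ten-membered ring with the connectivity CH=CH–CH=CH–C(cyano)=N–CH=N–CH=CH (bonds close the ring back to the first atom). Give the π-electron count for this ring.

All ring atoms are sp² and supply a p orbital to the ring (the double-bond atoms are sp², each contributing one p electron; the doubly-bonded nitrogens are pyridine-type — their lone pairs lie in the ring plane, leaving one electron in the p orbital); the conjugation is uninterrupted.
π-electron count: 5 × 2 = 10 from the 5 double-bond units.

10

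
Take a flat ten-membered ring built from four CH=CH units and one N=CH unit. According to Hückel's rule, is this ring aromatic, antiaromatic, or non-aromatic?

The p orbitals form a continuous loop: each doubly-bonded ring atom is sp² with one p-orbital electron; each =N– nitrogen is pyridine-type (lone pair in the sp² plane, one electron in the p orbital). The ring is fully conjugated.
π-electron count: 5 × 2 = 10 from the 5 double-bond units.
10 = 4(2) + 2, which satisfies Hückel's 4n+2 rule.

Aromatic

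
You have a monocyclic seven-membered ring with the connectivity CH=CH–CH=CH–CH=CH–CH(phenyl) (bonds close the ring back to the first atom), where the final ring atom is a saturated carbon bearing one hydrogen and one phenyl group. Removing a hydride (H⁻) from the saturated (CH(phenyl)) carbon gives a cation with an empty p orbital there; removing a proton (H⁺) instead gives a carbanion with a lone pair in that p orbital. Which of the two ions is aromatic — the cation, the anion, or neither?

The cation

In either ion the ring is fully conjugated: every atom, including the new sp² carbon, supplies a p orbital.
Cation: 3 × 2 + 0 = 6 π electrons → 4(1)+2, aromatic.
Anion: 3 × 2 + 2 = 8 π electrons → 4(2), antiaromatic.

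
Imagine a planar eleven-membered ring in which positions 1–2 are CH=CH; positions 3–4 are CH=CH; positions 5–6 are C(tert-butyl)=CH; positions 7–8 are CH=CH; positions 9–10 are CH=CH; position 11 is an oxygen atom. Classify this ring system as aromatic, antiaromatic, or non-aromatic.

Antiaromatic

All ring atoms are sp² and supply a p orbital to the ring (each doubly-bonded ring atom is sp² with one p-orbital electron; the oxygen donates one lone pair from its p orbital); the conjugation is uninterrupted.
π-electron count: 5 × 2 = 10 from the double-bond units + 2 from the O atom = 12.
With 12 = 4·3 π electrons, Hückel's rule classifies the planar ring as antiaromatic.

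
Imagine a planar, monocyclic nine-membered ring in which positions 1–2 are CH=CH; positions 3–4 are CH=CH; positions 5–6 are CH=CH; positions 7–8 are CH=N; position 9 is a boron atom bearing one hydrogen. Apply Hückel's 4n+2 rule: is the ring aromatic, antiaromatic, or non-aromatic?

Check conjugation: the double-bond atoms are sp², each contributing one p electron; the doubly-bonded nitrogens are pyridine-type — their lone pairs lie in the ring plane, leaving one electron in the p orbital; the boron has an empty p orbital — every position has a p orbital, so the cyclic π system is continuous.
π-electron count: 4 × 2 = 8 from the double-bond units + 0 from the BH atom = 8.
A 4n π count (8, n = 2) in a planar conjugated ring means antiaromatic.

Antiaromatic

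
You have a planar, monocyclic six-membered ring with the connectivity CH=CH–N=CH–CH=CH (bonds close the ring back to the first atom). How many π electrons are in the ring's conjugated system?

Every ring atom contributes a p orbital perpendicular to the ring (each doubly-bonded ring atom is sp² with one p-orbital electron; the doubly-bonded nitrogens are pyridine-type — their lone pairs lie in the ring plane, leaving one electron in the p orbital), so the π system is cyclic and fully conjugated.
Tallying contributions gives 3 × 2 = 6 from the 3 double-bond units.

6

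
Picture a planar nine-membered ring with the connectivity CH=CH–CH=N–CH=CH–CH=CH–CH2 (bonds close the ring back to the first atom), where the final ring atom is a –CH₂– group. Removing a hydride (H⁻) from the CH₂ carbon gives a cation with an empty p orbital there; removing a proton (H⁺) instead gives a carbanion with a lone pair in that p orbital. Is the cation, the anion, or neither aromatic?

The anion

In either ion the ring is fully conjugated: every atom, including the new sp² carbon, supplies a p orbital.
Cation: 4 × 2 + 0 = 8 π electrons → 4(2), antiaromatic.
Anion: 4 × 2 + 2 = 10 π electrons → 4(2)+2, aromatic.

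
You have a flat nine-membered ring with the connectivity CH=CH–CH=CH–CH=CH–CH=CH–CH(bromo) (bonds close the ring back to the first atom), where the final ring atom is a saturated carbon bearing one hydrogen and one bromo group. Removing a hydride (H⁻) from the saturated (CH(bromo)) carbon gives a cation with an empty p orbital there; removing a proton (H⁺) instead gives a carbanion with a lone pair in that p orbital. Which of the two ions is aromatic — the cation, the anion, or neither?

Once that carbon is sp², every ring atom has a p orbital and both ions are fully conjugated.
Cation: 4 × 2 + 0 = 8 π electrons → 4(2), antiaromatic.
Anion: 4 × 2 + 2 = 10 π electrons → 4(2)+2, aromatic.

The anion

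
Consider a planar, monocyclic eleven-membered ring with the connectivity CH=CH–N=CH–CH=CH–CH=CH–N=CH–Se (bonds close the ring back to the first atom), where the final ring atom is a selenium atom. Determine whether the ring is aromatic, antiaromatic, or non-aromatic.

Antiaromatic

Every ring atom contributes a p orbital perpendicular to the ring (the double-bond atoms are sp², each contributing one p electron; the doubly-bonded nitrogens are pyridine-type — their lone pairs lie in the ring plane, leaving one electron in the p orbital; the selenium donates one lone pair from its p orbital), so the π system is cyclic and fully conjugated.
Tallying contributions gives 5 × 2 = 10 from the double-bond units + 2 from the Se atom = 12.
12 = 4(3); a planar, fully conjugated 4n system is antiaromatic.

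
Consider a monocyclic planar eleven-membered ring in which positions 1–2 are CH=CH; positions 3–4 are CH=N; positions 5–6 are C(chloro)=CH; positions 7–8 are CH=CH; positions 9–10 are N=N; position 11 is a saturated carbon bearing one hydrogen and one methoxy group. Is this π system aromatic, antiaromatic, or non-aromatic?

The CH(methoxy) carbon is saturated: that saturated carbon is sp³ and has no p orbital in the ring π system. Conjugation is not continuous around the ring.
Hückel's rule only applies to fully conjugated rings, so this one is simply non-aromatic.

Non-aromatic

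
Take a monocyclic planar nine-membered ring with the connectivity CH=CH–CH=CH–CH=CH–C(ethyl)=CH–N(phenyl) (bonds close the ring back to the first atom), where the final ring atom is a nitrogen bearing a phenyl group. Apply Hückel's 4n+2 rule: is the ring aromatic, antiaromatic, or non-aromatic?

Aromatic

The p orbitals form a continuous loop: the double-bond atoms are sp², each contributing one p electron; the pyrrole-type nitrogen donates its lone pair from the p orbital. The ring is fully conjugated.
π-electron count: 4 × 2 = 8 from the double-bond units + 2 from the N(phenyl) atom = 10.
10 = 4(2) + 2, which satisfies Hückel's 4n+2 rule.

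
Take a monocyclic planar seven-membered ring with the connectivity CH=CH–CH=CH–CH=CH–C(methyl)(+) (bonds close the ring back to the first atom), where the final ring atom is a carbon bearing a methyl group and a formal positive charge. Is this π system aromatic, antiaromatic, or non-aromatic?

Aromatic

Every ring atom contributes a p orbital perpendicular to the ring (each doubly-bonded ring atom is sp² with one p-orbital electron; the carbocation has an empty p orbital), so the π system is cyclic and fully conjugated.
Adding the contributions, 3 × 2 = 6 from the double-bond units + 0 from the C(methyl)(+) atom = 6.
That gives a 4n+2 count (6, n = 1).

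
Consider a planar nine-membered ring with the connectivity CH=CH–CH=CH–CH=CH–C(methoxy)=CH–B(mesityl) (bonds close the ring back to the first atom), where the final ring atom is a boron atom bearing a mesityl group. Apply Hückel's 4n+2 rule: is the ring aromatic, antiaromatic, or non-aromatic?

Check conjugation: every atom in a ring double bond is sp² and brings one electron to the p orbital; the boron has an empty p orbital — every position has a p orbital, so the cyclic π system is continuous.
Adding the contributions, 4 × 2 = 8 from the double-bond units + 0 from the B(mesityl) atom = 8.
A 4n π count (8, n = 2) in a planar conjugated ring means antiaromatic.

Antiaromatic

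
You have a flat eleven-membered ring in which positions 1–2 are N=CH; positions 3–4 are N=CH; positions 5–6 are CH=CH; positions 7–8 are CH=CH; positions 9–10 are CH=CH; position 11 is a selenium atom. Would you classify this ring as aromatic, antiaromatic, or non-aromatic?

Antiaromatic

Every ring atom contributes a p orbital perpendicular to the ring (every atom in a ring double bond is sp² and brings one electron to the p orbital; the doubly-bonded nitrogens are pyridine-type — their lone pairs lie in the ring plane, leaving one electron in the p orbital; the selenium donates one lone pair from its p orbital), so the π system is cyclic and fully conjugated.
Adding the contributions, 5 × 2 = 10 from the double-bond units + 2 from the Se atom = 12.
With 12 = 4·3 π electrons, Hückel's rule classifies the planar ring as antiaromatic.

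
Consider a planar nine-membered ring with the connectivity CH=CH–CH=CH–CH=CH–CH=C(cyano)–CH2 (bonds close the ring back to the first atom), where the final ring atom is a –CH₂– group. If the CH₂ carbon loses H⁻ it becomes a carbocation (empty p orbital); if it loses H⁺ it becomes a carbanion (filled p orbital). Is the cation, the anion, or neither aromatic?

Both ions have a continuous loop of p orbitals — each ring atom is sp².
Cation: 4 × 2 + 0 = 8 π electrons → 4(2), antiaromatic.
Anion: 4 × 2 + 2 = 10 π electrons → 4(2)+2, aromatic.

The anion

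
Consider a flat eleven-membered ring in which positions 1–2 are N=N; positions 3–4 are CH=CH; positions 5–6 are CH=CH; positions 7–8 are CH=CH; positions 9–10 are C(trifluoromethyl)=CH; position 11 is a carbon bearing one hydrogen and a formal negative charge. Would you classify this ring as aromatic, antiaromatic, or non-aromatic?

Antiaromatic

All ring atoms are sp² and supply a p orbital to the ring (the double-bond atoms are sp², each contributing one p electron; each =N– nitrogen is pyridine-type (lone pair in the sp² plane, one electron in the p orbital); the carbanion's lone pair occupies the p orbital); the conjugation is uninterrupted.
Adding the contributions, 5 × 2 = 10 from the double-bond units + 2 from the CH(-) atom = 12.
12 = 4(3); a planar, fully conjugated 4n system is antiaromatic.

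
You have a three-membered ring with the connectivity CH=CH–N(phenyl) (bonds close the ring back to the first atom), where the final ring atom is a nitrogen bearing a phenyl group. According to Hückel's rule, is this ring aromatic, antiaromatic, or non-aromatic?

Antiaromatic

The p orbitals form a continuous loop: the double-bond atoms are sp², each contributing one p electron; the pyrrole-type nitrogen donates its lone pair from the p orbital. The ring is fully conjugated.
Adding the contributions, 1 × 2 = 2 from the double-bond unit + 2 from the N(phenyl) atom = 4.
With 4 = 4·1 π electrons, Hückel's rule classifies the planar ring as antiaromatic.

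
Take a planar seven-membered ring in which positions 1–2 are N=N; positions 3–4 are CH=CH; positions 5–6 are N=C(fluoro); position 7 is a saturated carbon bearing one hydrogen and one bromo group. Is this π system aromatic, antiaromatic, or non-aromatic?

Non-aromatic

The CH(bromo) position has four σ bonds — that saturated carbon is sp³ and has no p orbital in the ring π system — so the cyclic conjugation is interrupted.
A ring that is not fully conjugated cannot be aromatic or antiaromatic regardless of its π-electron count.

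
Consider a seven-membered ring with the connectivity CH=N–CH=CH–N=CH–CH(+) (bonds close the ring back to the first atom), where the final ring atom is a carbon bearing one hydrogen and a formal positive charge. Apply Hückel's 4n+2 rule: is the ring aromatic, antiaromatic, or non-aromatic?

Aromatic

Every ring atom contributes a p orbital perpendicular to the ring (every atom in a ring double bond is sp² and brings one electron to the p orbital; each =N– nitrogen is pyridine-type (lone pair in the sp² plane, one electron in the p orbital); the carbocation has an empty p orbital), so the π system is cyclic and fully conjugated.
Adding the contributions, 3 × 2 = 6 from the double-bond units + 0 from the CH(+) atom = 6.
That gives a 4n+2 count (6, n = 1).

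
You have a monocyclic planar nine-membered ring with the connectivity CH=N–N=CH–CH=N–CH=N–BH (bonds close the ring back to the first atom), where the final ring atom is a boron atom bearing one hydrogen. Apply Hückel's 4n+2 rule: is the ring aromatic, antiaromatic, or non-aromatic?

Antiaromatic

The p orbitals form a continuous loop: every atom in a ring double bond is sp² and brings one electron to the p orbital; each sp² =N– keeps its lone pair in-plane and puts one electron into the π system; the boron has an empty p orbital. The ring is fully conjugated.
Tallying contributions gives 4 × 2 = 8 from the double-bond units + 0 from the BH atom = 8.
A 4n π count (8, n = 2) in a planar conjugated ring means antiaromatic.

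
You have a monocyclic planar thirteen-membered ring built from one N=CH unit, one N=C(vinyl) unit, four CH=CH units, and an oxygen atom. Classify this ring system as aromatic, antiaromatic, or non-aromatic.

Aromatic

All ring atoms are sp² and supply a p orbital to the ring (each doubly-bonded ring atom is sp² with one p-orbital electron; each =N– nitrogen is pyridine-type (lone pair in the sp² plane, one electron in the p orbital); the oxygen donates one lone pair from its p orbital); the conjugation is uninterrupted.
π-electron count: 6 × 2 = 12 from the double-bond units + 2 from the O atom = 14.
14 = 4(3) + 2, which satisfies Hückel's 4n+2 rule.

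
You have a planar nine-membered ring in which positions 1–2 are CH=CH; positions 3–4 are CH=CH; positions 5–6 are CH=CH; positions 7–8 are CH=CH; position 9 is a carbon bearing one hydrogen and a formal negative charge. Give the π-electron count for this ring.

All ring atoms are sp² and supply a p orbital to the ring (each doubly-bonded ring atom is sp² with one p-orbital electron; the carbanion's lone pair occupies the p orbital); the conjugation is uninterrupted.
Adding the contributions, 4 × 2 = 8 from the double-bond units + 2 from the CH(-) atom = 10.

10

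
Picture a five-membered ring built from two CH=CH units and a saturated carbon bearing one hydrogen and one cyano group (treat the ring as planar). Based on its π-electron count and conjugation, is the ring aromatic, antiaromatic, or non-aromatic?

The CH(cyano) carbon is saturated: that saturated carbon is sp³ and has no p orbital in the ring π system. Conjugation is not continuous around the ring.
Broken conjugation rules out both aromaticity and antiaromaticity.

Non-aromatic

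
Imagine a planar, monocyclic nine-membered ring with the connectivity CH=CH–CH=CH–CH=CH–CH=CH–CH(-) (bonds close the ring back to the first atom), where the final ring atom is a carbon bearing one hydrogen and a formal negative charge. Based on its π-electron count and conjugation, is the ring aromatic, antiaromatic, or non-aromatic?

Aromatic

The p orbitals form a continuous loop: every atom in a ring double bond is sp² and brings one electron to the p orbital; the carbanion's lone pair occupies the p orbital. The ring is fully conjugated.
Counting π electrons: 4 × 2 = 8 from the double-bond units + 2 from the CH(-) atom = 10.
With 10 π electrons (n = 2), the Hückel 4n+2 condition holds.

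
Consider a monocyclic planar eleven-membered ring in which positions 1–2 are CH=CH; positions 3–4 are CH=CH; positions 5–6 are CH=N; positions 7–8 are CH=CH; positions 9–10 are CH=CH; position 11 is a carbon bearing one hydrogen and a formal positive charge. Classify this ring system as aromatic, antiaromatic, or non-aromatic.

Aromatic

The p orbitals form a continuous loop: the double-bond atoms are sp², each contributing one p electron; each =N– nitrogen is pyridine-type (lone pair in the sp² plane, one electron in the p orbital); the carbocation has an empty p orbital. The ring is fully conjugated.
Tallying contributions gives 5 × 2 = 10 from the double-bond units + 0 from the CH(+) atom = 10.
Since 10 = 4·2 + 2, the ring meets the 4n+2 criterion.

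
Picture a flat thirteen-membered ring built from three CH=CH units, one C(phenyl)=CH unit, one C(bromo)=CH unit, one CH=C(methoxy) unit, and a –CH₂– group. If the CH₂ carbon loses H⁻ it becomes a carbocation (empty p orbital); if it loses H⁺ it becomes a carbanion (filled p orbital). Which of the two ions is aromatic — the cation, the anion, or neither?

In either ion the ring is fully conjugated: every atom, including the new sp² carbon, supplies a p orbital.
Cation: 6 × 2 + 0 = 12 π electrons → 4(3), antiaromatic.
Anion: 6 × 2 + 2 = 14 π electrons → 4(3)+2, aromatic.

The anion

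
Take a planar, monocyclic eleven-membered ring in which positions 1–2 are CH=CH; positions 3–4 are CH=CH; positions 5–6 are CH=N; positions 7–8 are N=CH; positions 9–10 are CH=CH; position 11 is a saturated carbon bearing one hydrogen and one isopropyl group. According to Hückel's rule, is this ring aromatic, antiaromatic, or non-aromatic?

Non-aromatic

Because that saturated carbon is sp³ and has no p orbital in the ring π system at the CH(isopropyl) position, the π system cannot extend all the way around the ring.
Hückel's rule only applies to fully conjugated rings, so this one is simply non-aromatic.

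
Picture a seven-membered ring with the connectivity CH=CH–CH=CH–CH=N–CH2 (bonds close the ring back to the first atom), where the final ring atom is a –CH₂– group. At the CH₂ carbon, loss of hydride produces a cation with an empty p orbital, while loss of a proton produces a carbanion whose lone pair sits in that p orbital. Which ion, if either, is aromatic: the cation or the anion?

Both ions have a continuous loop of p orbitals — each ring atom is sp².
Cation: 3 × 2 + 0 = 6 π electrons → 4(1)+2, aromatic.
Anion: 3 × 2 + 2 = 8 π electrons → 4(2), antiaromatic.

The cation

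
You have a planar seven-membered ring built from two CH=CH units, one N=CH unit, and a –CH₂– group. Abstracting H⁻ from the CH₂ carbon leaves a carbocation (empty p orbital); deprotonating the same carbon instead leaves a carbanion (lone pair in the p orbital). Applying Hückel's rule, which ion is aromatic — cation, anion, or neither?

The cation

In either ion the ring is fully conjugated: every atom, including the new sp² carbon, supplies a p orbital.
Cation: 3 × 2 + 0 = 6 π electrons → 4(1)+2, aromatic.
Anion: 3 × 2 + 2 = 8 π electrons → 4(2), antiaromatic.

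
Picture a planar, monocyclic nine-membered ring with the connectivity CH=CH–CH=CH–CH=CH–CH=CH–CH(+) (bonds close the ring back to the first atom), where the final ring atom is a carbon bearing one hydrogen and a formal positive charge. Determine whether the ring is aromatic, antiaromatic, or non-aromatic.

The p orbitals form a continuous loop: the double-bond atoms are sp², each contributing one p electron; the carbocation has an empty p orbital. The ring is fully conjugated.
Counting π electrons: 4 × 2 = 8 from the double-bond units + 0 from the CH(+) atom = 8.
With 8 = 4·2 π electrons, Hückel's rule classifies the planar ring as antiaromatic.

Antiaromatic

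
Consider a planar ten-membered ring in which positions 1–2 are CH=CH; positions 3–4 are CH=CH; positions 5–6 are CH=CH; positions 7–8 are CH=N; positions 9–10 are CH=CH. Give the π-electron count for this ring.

10

All ring atoms are sp² and supply a p orbital to the ring (the double-bond atoms are sp², each contributing one p electron; the doubly-bonded nitrogens are pyridine-type — their lone pairs lie in the ring plane, leaving one electron in the p orbital); the conjugation is uninterrupted.
Tallying contributions gives 5 × 2 = 10 from the 5 double-bond units.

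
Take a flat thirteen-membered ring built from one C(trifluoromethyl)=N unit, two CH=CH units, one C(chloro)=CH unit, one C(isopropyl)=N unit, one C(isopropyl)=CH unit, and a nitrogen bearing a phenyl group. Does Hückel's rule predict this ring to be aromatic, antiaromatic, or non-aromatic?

Aromatic

Every ring atom contributes a p orbital perpendicular to the ring (each doubly-bonded ring atom is sp² with one p-orbital electron; each sp² =N– keeps its lone pair in-plane and puts one electron into the π system; the pyrrole-type nitrogen donates its lone pair from the p orbital), so the π system is cyclic and fully conjugated.
π-electron count: 6 × 2 = 12 from the double-bond units + 2 from the N(phenyl) atom = 14.
With 14 π electrons (n = 3), the Hückel 4n+2 condition holds.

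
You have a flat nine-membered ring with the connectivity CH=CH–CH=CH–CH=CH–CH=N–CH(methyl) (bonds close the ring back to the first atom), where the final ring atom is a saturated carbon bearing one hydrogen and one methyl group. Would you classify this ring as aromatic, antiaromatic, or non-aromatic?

Non-aromatic

At the CH(methyl) position, that saturated carbon is sp³ and has no p orbital in the ring π system; the ring's p-orbital overlap is broken there.
Hückel's rule only applies to fully conjugated rings, so this one is simply non-aromatic.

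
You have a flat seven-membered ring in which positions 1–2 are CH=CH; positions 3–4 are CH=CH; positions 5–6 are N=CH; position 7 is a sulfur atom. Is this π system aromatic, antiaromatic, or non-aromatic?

Antiaromatic

The p orbitals form a continuous loop: the double-bond atoms are sp², each contributing one p electron; each =N– nitrogen is pyridine-type (lone pair in the sp² plane, one electron in the p orbital); the sulfur donates one lone pair from its p orbital. The ring is fully conjugated.
Adding the contributions, 3 × 2 = 6 from the double-bond units + 2 from the S atom = 8.
With 8 = 4·2 π electrons, Hückel's rule classifies the planar ring as antiaromatic.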